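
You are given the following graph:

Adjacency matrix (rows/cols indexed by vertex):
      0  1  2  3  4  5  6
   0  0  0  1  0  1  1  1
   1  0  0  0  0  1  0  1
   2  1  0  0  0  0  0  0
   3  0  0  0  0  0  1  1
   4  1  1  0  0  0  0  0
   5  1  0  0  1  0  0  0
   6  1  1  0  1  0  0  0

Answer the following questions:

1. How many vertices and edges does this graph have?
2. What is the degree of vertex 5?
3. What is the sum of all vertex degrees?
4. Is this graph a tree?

Count: 7 vertices, 8 edges.
Vertex 5 has neighbors [0, 3], degree = 2.
Handshaking lemma: 2 * 8 = 16.
A tree on 7 vertices has 6 edges. This graph has 8 edges (2 extra). Not a tree.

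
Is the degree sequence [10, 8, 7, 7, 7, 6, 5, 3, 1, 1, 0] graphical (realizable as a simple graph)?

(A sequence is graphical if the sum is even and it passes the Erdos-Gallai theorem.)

Sum of degrees = 55. Sum is odd, so the sequence is NOT graphical.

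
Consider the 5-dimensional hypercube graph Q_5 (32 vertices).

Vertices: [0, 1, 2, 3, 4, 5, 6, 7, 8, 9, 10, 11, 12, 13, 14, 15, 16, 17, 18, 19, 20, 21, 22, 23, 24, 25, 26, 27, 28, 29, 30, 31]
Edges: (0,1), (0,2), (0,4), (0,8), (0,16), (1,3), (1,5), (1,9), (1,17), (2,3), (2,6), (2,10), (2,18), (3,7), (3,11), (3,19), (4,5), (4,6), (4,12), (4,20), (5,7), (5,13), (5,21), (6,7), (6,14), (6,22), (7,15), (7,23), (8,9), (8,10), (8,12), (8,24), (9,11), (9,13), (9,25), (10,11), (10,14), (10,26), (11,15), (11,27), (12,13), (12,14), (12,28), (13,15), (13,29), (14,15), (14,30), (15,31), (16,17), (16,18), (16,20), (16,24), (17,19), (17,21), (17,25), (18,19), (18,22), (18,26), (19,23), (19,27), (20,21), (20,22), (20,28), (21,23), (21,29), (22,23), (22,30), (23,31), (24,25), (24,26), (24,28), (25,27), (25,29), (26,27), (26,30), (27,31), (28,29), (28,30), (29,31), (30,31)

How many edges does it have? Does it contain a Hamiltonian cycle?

Q_5 has 32 * 5 / 2 = 80 edges.
Q_5 (d >= 2) always has a Hamiltonian cycle: a 5-bit cyclic Gray code visits every vertex exactly once and returns to the start.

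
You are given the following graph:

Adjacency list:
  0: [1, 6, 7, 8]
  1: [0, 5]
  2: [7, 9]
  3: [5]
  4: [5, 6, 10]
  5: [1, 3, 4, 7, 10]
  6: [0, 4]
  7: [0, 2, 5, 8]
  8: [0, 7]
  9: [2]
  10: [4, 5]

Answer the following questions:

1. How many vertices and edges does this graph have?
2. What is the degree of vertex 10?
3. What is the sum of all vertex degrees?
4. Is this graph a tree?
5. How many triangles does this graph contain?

Count: 11 vertices, 14 edges.
Vertex 10 has neighbors [4, 5], degree = 2.
Handshaking lemma: 2 * 14 = 28.
A tree on 11 vertices has 10 edges. This graph has 14 edges (4 extra). Not a tree.
Number of triangles = 2.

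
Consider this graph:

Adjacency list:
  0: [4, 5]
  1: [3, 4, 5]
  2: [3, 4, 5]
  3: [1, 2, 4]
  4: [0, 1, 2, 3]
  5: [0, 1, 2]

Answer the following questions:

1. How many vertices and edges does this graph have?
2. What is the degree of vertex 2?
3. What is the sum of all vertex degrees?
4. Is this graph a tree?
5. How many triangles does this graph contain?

Count: 6 vertices, 9 edges.
Vertex 2 has neighbors [3, 4, 5], degree = 3.
Handshaking lemma: 2 * 9 = 18.
A tree on 6 vertices has 5 edges. This graph has 9 edges (4 extra). Not a tree.
Number of triangles = 2.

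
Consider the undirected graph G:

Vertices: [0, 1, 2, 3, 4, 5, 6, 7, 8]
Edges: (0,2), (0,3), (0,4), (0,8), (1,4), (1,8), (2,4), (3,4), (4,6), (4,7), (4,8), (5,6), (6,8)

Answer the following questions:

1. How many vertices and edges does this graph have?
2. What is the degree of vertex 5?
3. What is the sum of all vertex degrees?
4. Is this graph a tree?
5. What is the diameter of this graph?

Count: 9 vertices, 13 edges.
Vertex 5 has neighbors [6], degree = 1.
Handshaking lemma: 2 * 13 = 26.
A tree on 9 vertices has 8 edges. This graph has 13 edges (5 extra). Not a tree.
Diameter (longest shortest path) = 3.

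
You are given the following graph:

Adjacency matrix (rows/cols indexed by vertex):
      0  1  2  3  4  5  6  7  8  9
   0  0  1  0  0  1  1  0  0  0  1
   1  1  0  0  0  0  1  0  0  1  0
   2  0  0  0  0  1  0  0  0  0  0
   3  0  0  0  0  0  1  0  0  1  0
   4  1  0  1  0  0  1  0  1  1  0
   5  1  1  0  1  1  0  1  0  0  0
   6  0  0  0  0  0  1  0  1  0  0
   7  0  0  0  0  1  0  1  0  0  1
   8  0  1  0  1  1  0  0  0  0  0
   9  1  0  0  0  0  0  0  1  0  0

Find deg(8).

Vertex 8 has neighbors [1, 3, 4], so deg(8) = 3.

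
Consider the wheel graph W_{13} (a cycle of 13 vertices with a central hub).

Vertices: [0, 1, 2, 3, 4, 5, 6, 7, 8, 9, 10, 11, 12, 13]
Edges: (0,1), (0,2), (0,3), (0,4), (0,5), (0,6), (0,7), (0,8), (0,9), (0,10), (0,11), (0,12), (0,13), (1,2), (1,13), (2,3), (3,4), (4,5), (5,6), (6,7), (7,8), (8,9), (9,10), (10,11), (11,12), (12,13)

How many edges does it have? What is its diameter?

Wheel graph W_{13}: 13 cycle edges + 13 spoke edges = 26 edges.
The hub is distance 1 from all cycle vertices. Max distance between cycle vertices through hub is 2.
Diameter = 2.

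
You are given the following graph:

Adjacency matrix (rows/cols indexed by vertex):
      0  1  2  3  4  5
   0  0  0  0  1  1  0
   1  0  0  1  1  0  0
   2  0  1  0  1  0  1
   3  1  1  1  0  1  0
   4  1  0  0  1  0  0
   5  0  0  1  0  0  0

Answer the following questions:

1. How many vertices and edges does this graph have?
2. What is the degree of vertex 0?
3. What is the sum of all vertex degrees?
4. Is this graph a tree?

Count: 6 vertices, 7 edges.
Vertex 0 has neighbors [3, 4], degree = 2.
Handshaking lemma: 2 * 7 = 14.
A tree on 6 vertices has 5 edges. This graph has 7 edges (2 extra). Not a tree.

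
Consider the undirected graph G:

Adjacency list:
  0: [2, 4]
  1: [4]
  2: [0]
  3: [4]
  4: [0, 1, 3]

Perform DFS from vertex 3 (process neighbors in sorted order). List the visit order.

DFS from vertex 3 (neighbors processed in ascending order):
Visit order: 3, 4, 0, 2, 1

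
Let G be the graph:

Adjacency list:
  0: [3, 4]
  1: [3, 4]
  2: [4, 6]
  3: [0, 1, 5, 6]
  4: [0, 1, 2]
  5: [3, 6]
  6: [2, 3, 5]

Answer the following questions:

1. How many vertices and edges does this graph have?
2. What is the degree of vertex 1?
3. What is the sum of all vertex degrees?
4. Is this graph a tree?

Count: 7 vertices, 9 edges.
Vertex 1 has neighbors [3, 4], degree = 2.
Handshaking lemma: 2 * 9 = 18.
A tree on 7 vertices has 6 edges. This graph has 9 edges (3 extra). Not a tree.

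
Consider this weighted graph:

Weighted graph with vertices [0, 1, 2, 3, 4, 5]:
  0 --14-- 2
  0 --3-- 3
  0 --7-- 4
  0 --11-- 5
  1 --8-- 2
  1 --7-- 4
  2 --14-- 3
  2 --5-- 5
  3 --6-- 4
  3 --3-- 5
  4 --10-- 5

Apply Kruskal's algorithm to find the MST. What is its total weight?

Applying Kruskal's algorithm (sort edges by weight, add if no cycle):
  Add (0,3) w=3
  Add (3,5) w=3
  Add (2,5) w=5
  Add (3,4) w=6
  Skip (0,4) w=7 (creates cycle)
  Add (1,4) w=7
  Skip (1,2) w=8 (creates cycle)
  Skip (4,5) w=10 (creates cycle)
  Skip (0,5) w=11 (creates cycle)
  Skip (0,2) w=14 (creates cycle)
  Skip (2,3) w=14 (creates cycle)
MST weight = 24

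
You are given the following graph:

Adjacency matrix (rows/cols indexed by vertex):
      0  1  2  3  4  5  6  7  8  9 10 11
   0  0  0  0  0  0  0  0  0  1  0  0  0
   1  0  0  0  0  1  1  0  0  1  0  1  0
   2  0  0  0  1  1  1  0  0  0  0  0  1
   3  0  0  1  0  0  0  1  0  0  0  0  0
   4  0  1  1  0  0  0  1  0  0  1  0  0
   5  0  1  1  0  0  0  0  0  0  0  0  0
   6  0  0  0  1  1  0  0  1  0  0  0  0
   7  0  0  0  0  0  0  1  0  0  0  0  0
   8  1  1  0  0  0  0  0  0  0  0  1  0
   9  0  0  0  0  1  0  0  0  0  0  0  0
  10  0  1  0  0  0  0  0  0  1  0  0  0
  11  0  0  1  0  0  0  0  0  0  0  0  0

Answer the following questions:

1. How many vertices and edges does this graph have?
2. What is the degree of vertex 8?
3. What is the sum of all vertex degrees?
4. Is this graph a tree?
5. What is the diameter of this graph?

Count: 12 vertices, 14 edges.
Vertex 8 has neighbors [0, 1, 10], degree = 3.
Handshaking lemma: 2 * 14 = 28.
A tree on 12 vertices has 11 edges. This graph has 14 edges (3 extra). Not a tree.
Diameter (longest shortest path) = 5.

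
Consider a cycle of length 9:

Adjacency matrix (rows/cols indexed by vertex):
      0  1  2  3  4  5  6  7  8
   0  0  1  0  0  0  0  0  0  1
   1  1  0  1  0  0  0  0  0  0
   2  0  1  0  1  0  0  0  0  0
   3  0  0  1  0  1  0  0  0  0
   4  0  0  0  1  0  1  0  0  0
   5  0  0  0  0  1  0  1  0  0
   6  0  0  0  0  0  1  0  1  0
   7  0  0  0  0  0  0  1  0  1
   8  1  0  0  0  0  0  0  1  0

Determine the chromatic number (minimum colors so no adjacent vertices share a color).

This is an odd cycle (C_9). Odd cycles are not bipartite (any 2-coloring forces two adjacent vertices to match), and 3 colors suffice.
Chromatic number = 3.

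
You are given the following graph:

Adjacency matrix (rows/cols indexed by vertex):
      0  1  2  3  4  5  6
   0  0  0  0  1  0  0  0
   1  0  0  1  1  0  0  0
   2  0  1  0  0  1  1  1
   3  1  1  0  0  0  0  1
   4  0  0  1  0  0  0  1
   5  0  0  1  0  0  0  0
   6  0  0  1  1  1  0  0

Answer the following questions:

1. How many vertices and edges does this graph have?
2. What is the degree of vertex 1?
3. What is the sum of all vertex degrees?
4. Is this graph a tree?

Count: 7 vertices, 8 edges.
Vertex 1 has neighbors [2, 3], degree = 2.
Handshaking lemma: 2 * 8 = 16.
A tree on 7 vertices has 6 edges. This graph has 8 edges (2 extra). Not a tree.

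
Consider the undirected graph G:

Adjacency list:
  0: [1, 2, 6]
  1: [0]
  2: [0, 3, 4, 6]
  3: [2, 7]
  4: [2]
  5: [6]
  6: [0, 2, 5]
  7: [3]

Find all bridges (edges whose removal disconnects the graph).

A bridge is an edge whose removal increases the number of connected components.
Bridges found: (0,1), (2,3), (2,4), (3,7), (5,6)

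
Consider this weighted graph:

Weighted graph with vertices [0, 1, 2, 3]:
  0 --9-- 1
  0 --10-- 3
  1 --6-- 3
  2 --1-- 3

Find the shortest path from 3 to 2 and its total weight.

Using Dijkstra's algorithm from vertex 3:
Shortest path: 3 -> 2
Total weight: 1 = 1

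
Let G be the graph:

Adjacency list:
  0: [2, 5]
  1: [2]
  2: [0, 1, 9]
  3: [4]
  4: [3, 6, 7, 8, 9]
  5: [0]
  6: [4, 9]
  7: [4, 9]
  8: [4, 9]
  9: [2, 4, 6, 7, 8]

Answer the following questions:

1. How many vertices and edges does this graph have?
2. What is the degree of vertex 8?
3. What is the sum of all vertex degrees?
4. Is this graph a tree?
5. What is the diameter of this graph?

Count: 10 vertices, 12 edges.
Vertex 8 has neighbors [4, 9], degree = 2.
Handshaking lemma: 2 * 12 = 24.
A tree on 10 vertices has 9 edges. This graph has 12 edges (3 extra). Not a tree.
Diameter (longest shortest path) = 5.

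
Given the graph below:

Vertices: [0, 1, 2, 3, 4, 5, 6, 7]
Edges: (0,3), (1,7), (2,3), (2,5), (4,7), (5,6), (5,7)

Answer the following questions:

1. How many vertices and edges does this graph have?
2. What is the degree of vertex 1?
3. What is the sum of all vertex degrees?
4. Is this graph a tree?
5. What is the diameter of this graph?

Count: 8 vertices, 7 edges.
Vertex 1 has neighbors [7], degree = 1.
Handshaking lemma: 2 * 7 = 14.
A graph is a tree iff it is connected and has exactly n-1 edges. This graph is connected (all 8 vertices in one component) and has 8-1 = 7 edges. It is a tree.
Diameter (longest shortest path) = 5.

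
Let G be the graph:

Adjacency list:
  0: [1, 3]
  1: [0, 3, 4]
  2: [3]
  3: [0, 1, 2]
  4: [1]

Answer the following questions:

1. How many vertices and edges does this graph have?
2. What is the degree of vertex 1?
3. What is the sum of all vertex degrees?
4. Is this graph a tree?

Count: 5 vertices, 5 edges.
Vertex 1 has neighbors [0, 3, 4], degree = 3.
Handshaking lemma: 2 * 5 = 10.
A tree on 5 vertices has 4 edges. This graph has 5 edges (1 extra). Not a tree.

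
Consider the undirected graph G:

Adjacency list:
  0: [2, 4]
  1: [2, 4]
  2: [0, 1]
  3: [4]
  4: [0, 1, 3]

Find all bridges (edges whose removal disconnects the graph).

A bridge is an edge whose removal increases the number of connected components.
Bridges found: (3,4)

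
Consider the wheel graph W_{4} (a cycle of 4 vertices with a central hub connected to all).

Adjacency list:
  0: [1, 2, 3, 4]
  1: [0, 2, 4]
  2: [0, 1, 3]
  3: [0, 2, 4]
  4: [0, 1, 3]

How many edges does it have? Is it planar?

Wheel graph W_{4}: 4 cycle edges + 4 spoke edges = 8 edges.
Total vertices: 5.
The graph is planar.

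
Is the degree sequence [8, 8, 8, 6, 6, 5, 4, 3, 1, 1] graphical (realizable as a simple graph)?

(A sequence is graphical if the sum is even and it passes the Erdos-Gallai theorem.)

Sum of degrees = 50. Sum is even but fails Erdos-Gallai. The sequence is NOT graphical.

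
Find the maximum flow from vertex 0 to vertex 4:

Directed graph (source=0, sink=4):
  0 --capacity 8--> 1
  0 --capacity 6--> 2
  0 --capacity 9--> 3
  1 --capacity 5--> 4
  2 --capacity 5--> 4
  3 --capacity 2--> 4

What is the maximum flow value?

Computing max flow:
  Flow on (0->1): 5/8
  Flow on (0->2): 5/6
  Flow on (0->3): 2/9
  Flow on (1->4): 5/5
  Flow on (2->4): 5/5
  Flow on (3->4): 2/2
Maximum flow = 12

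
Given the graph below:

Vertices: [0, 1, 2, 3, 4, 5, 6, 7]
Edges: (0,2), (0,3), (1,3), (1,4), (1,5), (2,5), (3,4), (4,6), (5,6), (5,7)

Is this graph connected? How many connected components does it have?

Checking connectivity: the graph has 1 connected component(s).
All vertices are reachable from each other. The graph IS connected.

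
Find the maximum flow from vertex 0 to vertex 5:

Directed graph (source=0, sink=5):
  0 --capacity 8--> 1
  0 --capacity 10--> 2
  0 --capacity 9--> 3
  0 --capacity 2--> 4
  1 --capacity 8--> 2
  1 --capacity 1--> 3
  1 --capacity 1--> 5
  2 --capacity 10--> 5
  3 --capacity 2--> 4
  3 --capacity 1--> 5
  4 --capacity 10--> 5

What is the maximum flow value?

Computing max flow:
  Flow on (0->1): 8/8
  Flow on (0->2): 4/10
  Flow on (0->3): 2/9
  Flow on (0->4): 2/2
  Flow on (1->2): 6/8
  Flow on (1->3): 1/1
  Flow on (1->5): 1/1
  Flow on (2->5): 10/10
  Flow on (3->4): 2/2
  Flow on (3->5): 1/1
  Flow on (4->5): 4/10
Maximum flow = 16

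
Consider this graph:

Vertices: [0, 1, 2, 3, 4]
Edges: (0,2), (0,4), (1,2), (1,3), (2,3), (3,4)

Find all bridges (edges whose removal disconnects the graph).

No bridges found. The graph is 2-edge-connected (no single edge removal disconnects it).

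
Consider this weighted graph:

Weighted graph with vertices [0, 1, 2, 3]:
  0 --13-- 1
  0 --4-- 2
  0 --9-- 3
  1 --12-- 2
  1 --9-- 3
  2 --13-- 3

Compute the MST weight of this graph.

Applying Kruskal's algorithm (sort edges by weight, add if no cycle):
  Add (0,2) w=4
  Add (0,3) w=9
  Add (1,3) w=9
  Skip (1,2) w=12 (creates cycle)
  Skip (0,1) w=13 (creates cycle)
  Skip (2,3) w=13 (creates cycle)
MST weight = 22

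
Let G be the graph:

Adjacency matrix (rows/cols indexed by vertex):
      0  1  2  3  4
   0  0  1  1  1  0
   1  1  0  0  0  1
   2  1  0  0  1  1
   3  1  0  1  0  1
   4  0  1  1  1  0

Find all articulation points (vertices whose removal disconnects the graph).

No articulation points. The graph is biconnected.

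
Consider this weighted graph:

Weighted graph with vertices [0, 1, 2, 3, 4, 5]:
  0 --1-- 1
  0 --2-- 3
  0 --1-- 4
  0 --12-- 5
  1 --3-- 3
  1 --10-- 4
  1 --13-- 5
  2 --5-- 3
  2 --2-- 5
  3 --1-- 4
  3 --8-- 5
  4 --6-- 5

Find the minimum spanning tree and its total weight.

Applying Kruskal's algorithm (sort edges by weight, add if no cycle):
  Add (0,1) w=1
  Add (0,4) w=1
  Add (3,4) w=1
  Skip (0,3) w=2 (creates cycle)
  Add (2,5) w=2
  Skip (1,3) w=3 (creates cycle)
  Add (2,3) w=5
  Skip (4,5) w=6 (creates cycle)
  Skip (3,5) w=8 (creates cycle)
  Skip (1,4) w=10 (creates cycle)
  Skip (0,5) w=12 (creates cycle)
  Skip (1,5) w=13 (creates cycle)
MST weight = 10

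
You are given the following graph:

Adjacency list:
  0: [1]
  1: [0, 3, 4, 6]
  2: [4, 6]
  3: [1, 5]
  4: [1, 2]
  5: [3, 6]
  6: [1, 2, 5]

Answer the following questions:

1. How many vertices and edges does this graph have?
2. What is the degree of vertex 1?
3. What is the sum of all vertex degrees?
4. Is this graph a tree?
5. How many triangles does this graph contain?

Count: 7 vertices, 8 edges.
Vertex 1 has neighbors [0, 3, 4, 6], degree = 4.
Handshaking lemma: 2 * 8 = 16.
A tree on 7 vertices has 6 edges. This graph has 8 edges (2 extra). Not a tree.
Number of triangles = 0.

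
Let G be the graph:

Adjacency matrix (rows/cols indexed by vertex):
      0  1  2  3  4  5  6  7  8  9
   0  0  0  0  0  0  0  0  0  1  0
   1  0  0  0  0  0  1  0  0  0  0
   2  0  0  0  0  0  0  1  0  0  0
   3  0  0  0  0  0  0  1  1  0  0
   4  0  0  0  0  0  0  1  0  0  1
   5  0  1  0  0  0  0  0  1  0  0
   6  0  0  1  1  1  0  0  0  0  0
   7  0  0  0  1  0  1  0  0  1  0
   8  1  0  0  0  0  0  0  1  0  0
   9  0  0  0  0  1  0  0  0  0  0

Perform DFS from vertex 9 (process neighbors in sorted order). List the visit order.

DFS from vertex 9 (neighbors processed in ascending order):
Visit order: 9, 4, 6, 2, 3, 7, 5, 1, 8, 0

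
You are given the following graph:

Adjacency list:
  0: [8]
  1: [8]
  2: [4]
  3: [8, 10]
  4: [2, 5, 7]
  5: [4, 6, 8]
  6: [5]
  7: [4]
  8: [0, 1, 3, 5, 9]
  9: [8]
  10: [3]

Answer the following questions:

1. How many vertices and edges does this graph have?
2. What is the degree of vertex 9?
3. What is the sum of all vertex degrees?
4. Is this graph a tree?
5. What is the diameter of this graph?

Count: 11 vertices, 10 edges.
Vertex 9 has neighbors [8], degree = 1.
Handshaking lemma: 2 * 10 = 20.
A graph is a tree iff it is connected and has exactly n-1 edges. This graph is connected (all 11 vertices in one component) and has 11-1 = 10 edges. It is a tree.
Diameter (longest shortest path) = 5.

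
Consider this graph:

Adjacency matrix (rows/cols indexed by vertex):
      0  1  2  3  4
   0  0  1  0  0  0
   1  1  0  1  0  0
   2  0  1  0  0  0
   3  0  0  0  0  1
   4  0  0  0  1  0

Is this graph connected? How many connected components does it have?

Checking connectivity: the graph has 2 connected component(s).
Components: [[0, 1, 2], [3, 4]]. The graph is NOT connected.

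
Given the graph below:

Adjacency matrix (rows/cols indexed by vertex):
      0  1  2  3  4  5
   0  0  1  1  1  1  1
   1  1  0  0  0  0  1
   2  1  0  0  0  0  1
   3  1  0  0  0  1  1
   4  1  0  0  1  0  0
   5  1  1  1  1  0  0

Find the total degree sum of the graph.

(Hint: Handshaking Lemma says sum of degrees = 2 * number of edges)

Count edges: 9 edges.
By Handshaking Lemma: sum of degrees = 2 * 9 = 18.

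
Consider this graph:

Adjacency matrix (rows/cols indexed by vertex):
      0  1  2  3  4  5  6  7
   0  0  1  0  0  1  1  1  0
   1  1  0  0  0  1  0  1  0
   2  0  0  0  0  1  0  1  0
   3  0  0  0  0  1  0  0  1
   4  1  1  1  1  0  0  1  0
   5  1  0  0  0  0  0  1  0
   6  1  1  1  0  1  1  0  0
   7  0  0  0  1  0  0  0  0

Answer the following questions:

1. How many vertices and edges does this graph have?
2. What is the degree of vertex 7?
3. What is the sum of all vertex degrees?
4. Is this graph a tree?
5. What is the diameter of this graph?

Count: 8 vertices, 12 edges.
Vertex 7 has neighbors [3], degree = 1.
Handshaking lemma: 2 * 12 = 24.
A tree on 8 vertices has 7 edges. This graph has 12 edges (5 extra). Not a tree.
Diameter (longest shortest path) = 4.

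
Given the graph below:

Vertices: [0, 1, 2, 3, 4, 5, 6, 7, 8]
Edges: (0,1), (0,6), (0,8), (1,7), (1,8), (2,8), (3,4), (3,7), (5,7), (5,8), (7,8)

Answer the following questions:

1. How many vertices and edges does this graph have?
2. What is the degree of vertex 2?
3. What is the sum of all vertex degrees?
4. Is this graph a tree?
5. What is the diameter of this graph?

Count: 9 vertices, 11 edges.
Vertex 2 has neighbors [8], degree = 1.
Handshaking lemma: 2 * 11 = 22.
A tree on 9 vertices has 8 edges. This graph has 11 edges (3 extra). Not a tree.
Diameter (longest shortest path) = 5.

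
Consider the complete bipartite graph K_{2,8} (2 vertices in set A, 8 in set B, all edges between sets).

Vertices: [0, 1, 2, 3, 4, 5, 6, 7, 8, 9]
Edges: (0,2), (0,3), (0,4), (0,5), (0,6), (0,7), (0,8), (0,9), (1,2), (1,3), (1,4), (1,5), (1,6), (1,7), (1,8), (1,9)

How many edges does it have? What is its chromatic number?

K_{2,8} has 2 * 8 = 16 edges.
Bipartite graphs have chromatic number 2 (color each partition differently).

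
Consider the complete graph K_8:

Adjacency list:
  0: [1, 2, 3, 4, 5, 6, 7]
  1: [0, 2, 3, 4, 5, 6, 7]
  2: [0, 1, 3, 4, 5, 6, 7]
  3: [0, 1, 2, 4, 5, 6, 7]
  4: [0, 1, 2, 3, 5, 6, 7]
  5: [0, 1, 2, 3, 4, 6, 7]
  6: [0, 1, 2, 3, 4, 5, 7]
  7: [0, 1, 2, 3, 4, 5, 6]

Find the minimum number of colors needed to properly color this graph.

In K_8, every vertex is adjacent to every other vertex.
Each vertex needs a unique color.
Chromatic number = 8.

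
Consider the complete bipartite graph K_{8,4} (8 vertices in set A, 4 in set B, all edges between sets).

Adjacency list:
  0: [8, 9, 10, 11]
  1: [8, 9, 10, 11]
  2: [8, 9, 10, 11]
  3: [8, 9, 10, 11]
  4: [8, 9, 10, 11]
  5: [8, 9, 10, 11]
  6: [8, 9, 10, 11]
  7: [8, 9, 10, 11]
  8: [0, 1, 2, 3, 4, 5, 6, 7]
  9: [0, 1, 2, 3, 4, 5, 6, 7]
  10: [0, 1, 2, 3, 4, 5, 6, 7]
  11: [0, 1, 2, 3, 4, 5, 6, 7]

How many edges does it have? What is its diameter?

K_{8,4} has 8 * 4 = 32 edges.
Any vertex reaches any opposite-side vertex in 1 step; same-side vertices reach in 2 steps via any opposite-side vertex.
Diameter = 2.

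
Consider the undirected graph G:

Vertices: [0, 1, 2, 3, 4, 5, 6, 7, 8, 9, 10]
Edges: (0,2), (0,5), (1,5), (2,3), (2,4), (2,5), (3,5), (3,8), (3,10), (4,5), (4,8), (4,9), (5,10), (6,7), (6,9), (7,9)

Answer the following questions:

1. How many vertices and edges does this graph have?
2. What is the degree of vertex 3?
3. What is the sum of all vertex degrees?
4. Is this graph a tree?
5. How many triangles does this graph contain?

Count: 11 vertices, 16 edges.
Vertex 3 has neighbors [2, 5, 8, 10], degree = 4.
Handshaking lemma: 2 * 16 = 32.
A tree on 11 vertices has 10 edges. This graph has 16 edges (6 extra). Not a tree.
Number of triangles = 5.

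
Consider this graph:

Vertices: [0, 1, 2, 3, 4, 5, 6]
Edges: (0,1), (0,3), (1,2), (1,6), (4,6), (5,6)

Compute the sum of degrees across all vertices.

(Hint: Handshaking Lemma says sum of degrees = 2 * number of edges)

Count edges: 6 edges.
By Handshaking Lemma: sum of degrees = 2 * 6 = 12.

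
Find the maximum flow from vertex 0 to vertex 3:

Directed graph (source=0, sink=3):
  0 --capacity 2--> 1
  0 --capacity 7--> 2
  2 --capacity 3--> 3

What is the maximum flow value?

Computing max flow:
  Flow on (0->2): 3/7
  Flow on (2->3): 3/3
Maximum flow = 3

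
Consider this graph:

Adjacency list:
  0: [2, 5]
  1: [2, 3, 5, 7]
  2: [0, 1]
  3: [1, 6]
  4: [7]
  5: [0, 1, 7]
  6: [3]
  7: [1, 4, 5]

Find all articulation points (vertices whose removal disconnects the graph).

An articulation point is a vertex whose removal disconnects the graph.
Articulation points: [1, 3, 7]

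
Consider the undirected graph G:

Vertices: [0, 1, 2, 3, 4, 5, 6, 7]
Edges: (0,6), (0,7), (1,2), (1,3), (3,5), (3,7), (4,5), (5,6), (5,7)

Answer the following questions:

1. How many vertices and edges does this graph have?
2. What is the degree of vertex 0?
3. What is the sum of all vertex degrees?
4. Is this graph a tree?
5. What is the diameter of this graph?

Count: 8 vertices, 9 edges.
Vertex 0 has neighbors [6, 7], degree = 2.
Handshaking lemma: 2 * 9 = 18.
A tree on 8 vertices has 7 edges. This graph has 9 edges (2 extra). Not a tree.
Diameter (longest shortest path) = 4.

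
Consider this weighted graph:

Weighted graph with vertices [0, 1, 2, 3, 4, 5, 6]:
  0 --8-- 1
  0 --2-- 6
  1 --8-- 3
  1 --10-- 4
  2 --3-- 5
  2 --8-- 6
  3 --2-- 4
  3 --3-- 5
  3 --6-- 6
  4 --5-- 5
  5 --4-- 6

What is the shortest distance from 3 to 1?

Using Dijkstra's algorithm from vertex 3:
Shortest path: 3 -> 1
Total weight: 8 = 8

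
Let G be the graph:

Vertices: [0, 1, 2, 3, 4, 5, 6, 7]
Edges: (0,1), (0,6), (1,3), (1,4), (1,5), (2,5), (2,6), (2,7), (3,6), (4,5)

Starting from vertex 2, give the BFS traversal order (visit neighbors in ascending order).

BFS from vertex 2 (neighbors processed in ascending order):
Visit order: 2, 5, 6, 7, 1, 4, 0, 3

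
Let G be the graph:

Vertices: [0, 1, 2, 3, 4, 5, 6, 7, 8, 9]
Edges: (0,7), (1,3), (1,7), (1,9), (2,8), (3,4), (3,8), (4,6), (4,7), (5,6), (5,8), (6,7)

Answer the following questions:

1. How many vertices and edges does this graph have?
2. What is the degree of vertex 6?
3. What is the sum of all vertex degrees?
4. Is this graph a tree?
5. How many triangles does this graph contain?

Count: 10 vertices, 12 edges.
Vertex 6 has neighbors [4, 5, 7], degree = 3.
Handshaking lemma: 2 * 12 = 24.
A tree on 10 vertices has 9 edges. This graph has 12 edges (3 extra). Not a tree.
Number of triangles = 1.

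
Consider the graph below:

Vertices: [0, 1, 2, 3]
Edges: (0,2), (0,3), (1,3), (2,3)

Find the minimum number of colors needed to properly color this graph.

The graph has a maximum clique of size 3 (lower bound on chromatic number).
A valid 3-coloring: {0: 1, 1: 1, 2: 2, 3: 0}.
Chromatic number = 3.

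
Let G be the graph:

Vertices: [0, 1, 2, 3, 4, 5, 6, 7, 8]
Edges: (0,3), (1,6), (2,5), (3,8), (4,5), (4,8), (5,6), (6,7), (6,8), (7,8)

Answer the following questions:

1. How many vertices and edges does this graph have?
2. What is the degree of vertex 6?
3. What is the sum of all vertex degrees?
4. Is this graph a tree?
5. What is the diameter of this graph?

Count: 9 vertices, 10 edges.
Vertex 6 has neighbors [1, 5, 7, 8], degree = 4.
Handshaking lemma: 2 * 10 = 20.
A tree on 9 vertices has 8 edges. This graph has 10 edges (2 extra). Not a tree.
Diameter (longest shortest path) = 5.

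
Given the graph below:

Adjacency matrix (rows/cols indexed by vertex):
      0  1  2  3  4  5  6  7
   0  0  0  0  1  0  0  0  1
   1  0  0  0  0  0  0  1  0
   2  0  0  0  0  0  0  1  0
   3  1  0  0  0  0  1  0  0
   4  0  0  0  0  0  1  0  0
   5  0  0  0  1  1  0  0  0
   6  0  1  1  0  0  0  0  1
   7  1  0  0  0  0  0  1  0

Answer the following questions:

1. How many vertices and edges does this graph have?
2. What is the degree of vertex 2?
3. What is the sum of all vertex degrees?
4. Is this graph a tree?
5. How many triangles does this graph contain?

Count: 8 vertices, 7 edges.
Vertex 2 has neighbors [6], degree = 1.
Handshaking lemma: 2 * 7 = 14.
A graph is a tree iff it is connected and has exactly n-1 edges. This graph is connected (all 8 vertices in one component) and has 8-1 = 7 edges. It is a tree.
Number of triangles = 0.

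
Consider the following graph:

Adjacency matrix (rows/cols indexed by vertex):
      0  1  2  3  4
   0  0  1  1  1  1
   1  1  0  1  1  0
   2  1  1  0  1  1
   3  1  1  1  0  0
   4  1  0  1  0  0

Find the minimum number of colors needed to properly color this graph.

The graph has a maximum clique of size 4 (lower bound on chromatic number).
A valid 4-coloring: {0: 0, 1: 2, 2: 1, 3: 3, 4: 2}.
Chromatic number = 4.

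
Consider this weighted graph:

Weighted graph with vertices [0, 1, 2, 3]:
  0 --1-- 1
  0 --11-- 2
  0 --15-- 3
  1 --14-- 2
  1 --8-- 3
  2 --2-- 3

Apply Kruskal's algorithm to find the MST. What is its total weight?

Applying Kruskal's algorithm (sort edges by weight, add if no cycle):
  Add (0,1) w=1
  Add (2,3) w=2
  Add (1,3) w=8
  Skip (0,2) w=11 (creates cycle)
  Skip (1,2) w=14 (creates cycle)
  Skip (0,3) w=15 (creates cycle)
MST weight = 11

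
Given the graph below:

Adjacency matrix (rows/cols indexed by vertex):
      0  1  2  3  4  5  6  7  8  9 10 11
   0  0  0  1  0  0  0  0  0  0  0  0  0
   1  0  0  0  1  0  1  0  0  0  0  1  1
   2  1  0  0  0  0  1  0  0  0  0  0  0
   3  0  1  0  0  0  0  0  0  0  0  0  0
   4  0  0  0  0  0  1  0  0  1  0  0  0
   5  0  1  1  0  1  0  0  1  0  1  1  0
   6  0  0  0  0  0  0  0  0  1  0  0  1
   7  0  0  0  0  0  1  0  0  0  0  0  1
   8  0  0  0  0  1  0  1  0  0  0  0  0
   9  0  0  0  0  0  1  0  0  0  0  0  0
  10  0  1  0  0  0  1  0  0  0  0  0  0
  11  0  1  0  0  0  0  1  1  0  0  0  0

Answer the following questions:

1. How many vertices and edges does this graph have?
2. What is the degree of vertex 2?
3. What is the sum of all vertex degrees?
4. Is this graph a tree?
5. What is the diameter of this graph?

Count: 12 vertices, 14 edges.
Vertex 2 has neighbors [0, 5], degree = 2.
Handshaking lemma: 2 * 14 = 28.
A tree on 12 vertices has 11 edges. This graph has 14 edges (3 extra). Not a tree.
Diameter (longest shortest path) = 5.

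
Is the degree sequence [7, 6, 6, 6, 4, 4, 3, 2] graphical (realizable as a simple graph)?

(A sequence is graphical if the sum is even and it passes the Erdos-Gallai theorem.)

Sum of degrees = 38. Sum is even and passes Erdos-Gallai. The sequence IS graphical.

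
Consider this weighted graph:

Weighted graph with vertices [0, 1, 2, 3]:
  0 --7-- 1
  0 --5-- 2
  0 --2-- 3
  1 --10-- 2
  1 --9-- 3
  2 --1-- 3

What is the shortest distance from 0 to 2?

Using Dijkstra's algorithm from vertex 0:
Shortest path: 0 -> 3 -> 2
Total weight: 2 + 1 = 3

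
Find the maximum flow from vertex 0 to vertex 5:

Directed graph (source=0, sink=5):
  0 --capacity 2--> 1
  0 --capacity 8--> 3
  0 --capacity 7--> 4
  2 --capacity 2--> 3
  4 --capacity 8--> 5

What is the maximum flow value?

Computing max flow:
  Flow on (0->4): 7/7
  Flow on (4->5): 7/8
Maximum flow = 7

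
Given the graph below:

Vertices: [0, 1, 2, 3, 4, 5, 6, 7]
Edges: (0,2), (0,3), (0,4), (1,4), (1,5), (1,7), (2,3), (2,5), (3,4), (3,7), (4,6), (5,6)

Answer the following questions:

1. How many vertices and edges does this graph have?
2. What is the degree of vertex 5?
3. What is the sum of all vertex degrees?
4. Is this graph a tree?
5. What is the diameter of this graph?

Count: 8 vertices, 12 edges.
Vertex 5 has neighbors [1, 2, 6], degree = 3.
Handshaking lemma: 2 * 12 = 24.
A tree on 8 vertices has 7 edges. This graph has 12 edges (5 extra). Not a tree.
Diameter (longest shortest path) = 3.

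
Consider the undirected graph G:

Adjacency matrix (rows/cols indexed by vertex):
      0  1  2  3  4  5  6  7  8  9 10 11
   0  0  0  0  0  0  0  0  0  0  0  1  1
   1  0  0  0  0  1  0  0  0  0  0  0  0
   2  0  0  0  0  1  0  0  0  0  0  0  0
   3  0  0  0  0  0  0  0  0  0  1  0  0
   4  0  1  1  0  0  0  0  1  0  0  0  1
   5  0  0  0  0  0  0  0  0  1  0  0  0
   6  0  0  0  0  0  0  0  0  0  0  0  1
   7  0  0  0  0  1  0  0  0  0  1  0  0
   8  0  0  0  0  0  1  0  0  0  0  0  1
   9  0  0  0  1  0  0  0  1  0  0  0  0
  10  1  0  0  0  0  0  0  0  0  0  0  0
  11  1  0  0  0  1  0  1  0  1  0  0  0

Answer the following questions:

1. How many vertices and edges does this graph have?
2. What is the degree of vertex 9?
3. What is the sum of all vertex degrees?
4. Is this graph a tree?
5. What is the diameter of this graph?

Count: 12 vertices, 11 edges.
Vertex 9 has neighbors [3, 7], degree = 2.
Handshaking lemma: 2 * 11 = 22.
A graph is a tree iff it is connected and has exactly n-1 edges. This graph is connected (all 12 vertices in one component) and has 12-1 = 11 edges. It is a tree.
Diameter (longest shortest path) = 6.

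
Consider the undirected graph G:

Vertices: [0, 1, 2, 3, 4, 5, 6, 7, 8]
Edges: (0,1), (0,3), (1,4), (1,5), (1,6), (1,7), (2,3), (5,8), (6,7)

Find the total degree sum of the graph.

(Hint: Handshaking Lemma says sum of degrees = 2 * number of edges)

Count edges: 9 edges.
By Handshaking Lemma: sum of degrees = 2 * 9 = 18.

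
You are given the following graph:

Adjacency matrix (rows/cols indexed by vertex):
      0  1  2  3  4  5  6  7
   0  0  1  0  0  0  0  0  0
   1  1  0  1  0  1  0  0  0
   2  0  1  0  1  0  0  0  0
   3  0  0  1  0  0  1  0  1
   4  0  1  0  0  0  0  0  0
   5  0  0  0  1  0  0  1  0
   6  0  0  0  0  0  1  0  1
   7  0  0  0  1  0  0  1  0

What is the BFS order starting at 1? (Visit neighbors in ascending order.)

BFS from vertex 1 (neighbors processed in ascending order):
Visit order: 1, 0, 2, 4, 3, 5, 7, 6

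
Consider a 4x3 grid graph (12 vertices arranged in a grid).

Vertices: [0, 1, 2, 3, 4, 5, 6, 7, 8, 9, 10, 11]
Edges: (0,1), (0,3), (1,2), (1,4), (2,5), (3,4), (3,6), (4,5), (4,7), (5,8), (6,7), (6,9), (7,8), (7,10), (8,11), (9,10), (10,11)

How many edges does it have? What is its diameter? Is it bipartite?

A 4x3 grid has 9 vertical edges and 8 horizontal edges.
Total edges = 9 + 8 = 17.
Diameter = (4-1) + (3-1) = 5 (corner to opposite corner).
Grid graphs are bipartite (checkerboard coloring).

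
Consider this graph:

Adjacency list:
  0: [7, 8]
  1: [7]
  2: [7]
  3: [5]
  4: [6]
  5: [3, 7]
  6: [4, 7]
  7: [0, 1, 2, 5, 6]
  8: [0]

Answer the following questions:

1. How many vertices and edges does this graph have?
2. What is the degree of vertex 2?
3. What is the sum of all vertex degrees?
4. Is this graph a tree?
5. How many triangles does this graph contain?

Count: 9 vertices, 8 edges.
Vertex 2 has neighbors [7], degree = 1.
Handshaking lemma: 2 * 8 = 16.
A graph is a tree iff it is connected and has exactly n-1 edges. This graph is connected (all 9 vertices in one component) and has 9-1 = 8 edges. It is a tree.
Number of triangles = 0.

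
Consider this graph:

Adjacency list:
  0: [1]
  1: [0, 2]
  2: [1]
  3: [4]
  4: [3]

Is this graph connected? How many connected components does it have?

Checking connectivity: the graph has 2 connected component(s).
Components: [[0, 1, 2], [3, 4]]. The graph is NOT connected.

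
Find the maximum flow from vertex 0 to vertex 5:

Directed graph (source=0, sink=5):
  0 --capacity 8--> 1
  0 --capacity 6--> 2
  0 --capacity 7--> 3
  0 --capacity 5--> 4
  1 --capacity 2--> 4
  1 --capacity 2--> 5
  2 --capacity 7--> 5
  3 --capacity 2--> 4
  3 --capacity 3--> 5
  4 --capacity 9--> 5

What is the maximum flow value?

Computing max flow:
  Flow on (0->1): 4/8
  Flow on (0->2): 6/6
  Flow on (0->3): 5/7
  Flow on (0->4): 5/5
  Flow on (1->4): 2/2
  Flow on (1->5): 2/2
  Flow on (2->5): 6/7
  Flow on (3->4): 2/2
  Flow on (3->5): 3/3
  Flow on (4->5): 9/9
Maximum flow = 20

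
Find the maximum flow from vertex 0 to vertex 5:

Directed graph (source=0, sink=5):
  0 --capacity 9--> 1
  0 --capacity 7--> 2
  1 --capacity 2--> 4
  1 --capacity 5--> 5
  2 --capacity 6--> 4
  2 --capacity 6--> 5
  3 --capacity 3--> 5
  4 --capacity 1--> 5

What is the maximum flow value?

Computing max flow:
  Flow on (0->1): 6/9
  Flow on (0->2): 6/7
  Flow on (1->4): 1/2
  Flow on (1->5): 5/5
  Flow on (2->5): 6/6
  Flow on (4->5): 1/1
Maximum flow = 12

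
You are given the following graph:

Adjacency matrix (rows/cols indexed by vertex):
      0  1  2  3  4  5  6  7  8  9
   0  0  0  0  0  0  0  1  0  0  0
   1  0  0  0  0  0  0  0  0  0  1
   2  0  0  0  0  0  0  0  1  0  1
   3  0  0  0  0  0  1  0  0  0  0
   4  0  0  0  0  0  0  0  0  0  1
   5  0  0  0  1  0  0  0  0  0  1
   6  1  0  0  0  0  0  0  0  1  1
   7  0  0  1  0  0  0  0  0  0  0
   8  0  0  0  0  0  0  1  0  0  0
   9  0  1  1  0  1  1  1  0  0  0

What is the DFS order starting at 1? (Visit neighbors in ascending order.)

DFS from vertex 1 (neighbors processed in ascending order):
Visit order: 1, 9, 2, 7, 4, 5, 3, 6, 0, 8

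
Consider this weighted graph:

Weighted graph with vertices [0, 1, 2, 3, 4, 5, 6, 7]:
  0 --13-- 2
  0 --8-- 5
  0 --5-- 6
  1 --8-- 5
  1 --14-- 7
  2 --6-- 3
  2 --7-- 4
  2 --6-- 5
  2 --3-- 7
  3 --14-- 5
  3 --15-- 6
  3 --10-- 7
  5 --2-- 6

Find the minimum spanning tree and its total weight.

Applying Kruskal's algorithm (sort edges by weight, add if no cycle):
  Add (5,6) w=2
  Add (2,7) w=3
  Add (0,6) w=5
  Add (2,5) w=6
  Add (2,3) w=6
  Add (2,4) w=7
  Skip (0,5) w=8 (creates cycle)
  Add (1,5) w=8
  Skip (3,7) w=10 (creates cycle)
  Skip (0,2) w=13 (creates cycle)
  Skip (1,7) w=14 (creates cycle)
  Skip (3,5) w=14 (creates cycle)
  Skip (3,6) w=15 (creates cycle)
MST weight = 37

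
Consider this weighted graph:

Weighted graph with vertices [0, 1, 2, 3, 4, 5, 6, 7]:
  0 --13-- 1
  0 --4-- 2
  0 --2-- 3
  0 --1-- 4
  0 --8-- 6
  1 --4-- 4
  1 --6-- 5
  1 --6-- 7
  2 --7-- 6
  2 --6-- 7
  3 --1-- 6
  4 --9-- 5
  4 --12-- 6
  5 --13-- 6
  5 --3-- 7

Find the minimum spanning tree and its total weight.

Applying Kruskal's algorithm (sort edges by weight, add if no cycle):
  Add (0,4) w=1
  Add (3,6) w=1
  Add (0,3) w=2
  Add (5,7) w=3
  Add (0,2) w=4
  Add (1,4) w=4
  Add (1,5) w=6
  Skip (1,7) w=6 (creates cycle)
  Skip (2,7) w=6 (creates cycle)
  Skip (2,6) w=7 (creates cycle)
  Skip (0,6) w=8 (creates cycle)
  Skip (4,5) w=9 (creates cycle)
  Skip (4,6) w=12 (creates cycle)
  Skip (0,1) w=13 (creates cycle)
  Skip (5,6) w=13 (creates cycle)
MST weight = 21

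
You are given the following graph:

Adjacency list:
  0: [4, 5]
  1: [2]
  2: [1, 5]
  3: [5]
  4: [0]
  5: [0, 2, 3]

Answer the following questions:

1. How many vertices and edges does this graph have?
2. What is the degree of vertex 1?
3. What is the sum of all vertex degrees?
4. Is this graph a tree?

Count: 6 vertices, 5 edges.
Vertex 1 has neighbors [2], degree = 1.
Handshaking lemma: 2 * 5 = 10.
A graph is a tree iff it is connected and has exactly n-1 edges. This graph is connected (all 6 vertices in one component) and has 6-1 = 5 edges. It is a tree.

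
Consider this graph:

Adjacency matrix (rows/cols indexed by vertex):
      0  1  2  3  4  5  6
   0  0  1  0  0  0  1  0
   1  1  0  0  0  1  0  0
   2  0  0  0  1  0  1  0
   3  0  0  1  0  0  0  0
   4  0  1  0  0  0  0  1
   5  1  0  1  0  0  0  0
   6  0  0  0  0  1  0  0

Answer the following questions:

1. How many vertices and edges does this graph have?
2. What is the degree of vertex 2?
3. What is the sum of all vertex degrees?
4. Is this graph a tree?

Count: 7 vertices, 6 edges.
Vertex 2 has neighbors [3, 5], degree = 2.
Handshaking lemma: 2 * 6 = 12.
A graph is a tree iff it is connected and has exactly n-1 edges. This graph is connected (all 7 vertices in one component) and has 7-1 = 6 edges. It is a tree.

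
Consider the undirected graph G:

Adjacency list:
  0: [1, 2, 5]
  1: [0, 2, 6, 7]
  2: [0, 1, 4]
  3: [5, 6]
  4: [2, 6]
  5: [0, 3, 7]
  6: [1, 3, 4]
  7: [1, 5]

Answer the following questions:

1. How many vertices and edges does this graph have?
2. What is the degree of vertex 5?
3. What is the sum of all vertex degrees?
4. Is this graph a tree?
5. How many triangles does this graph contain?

Count: 8 vertices, 11 edges.
Vertex 5 has neighbors [0, 3, 7], degree = 3.
Handshaking lemma: 2 * 11 = 22.
A tree on 8 vertices has 7 edges. This graph has 11 edges (4 extra). Not a tree.
Number of triangles = 1.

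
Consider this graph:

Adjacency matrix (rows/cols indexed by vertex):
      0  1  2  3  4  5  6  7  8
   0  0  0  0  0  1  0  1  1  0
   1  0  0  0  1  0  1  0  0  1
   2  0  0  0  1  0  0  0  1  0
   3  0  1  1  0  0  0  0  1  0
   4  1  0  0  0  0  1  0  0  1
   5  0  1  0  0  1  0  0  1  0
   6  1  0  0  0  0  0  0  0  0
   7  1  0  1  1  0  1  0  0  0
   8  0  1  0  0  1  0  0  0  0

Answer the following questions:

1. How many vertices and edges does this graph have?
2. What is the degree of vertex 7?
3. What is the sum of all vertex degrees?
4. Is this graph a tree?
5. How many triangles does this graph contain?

Count: 9 vertices, 12 edges.
Vertex 7 has neighbors [0, 2, 3, 5], degree = 4.
Handshaking lemma: 2 * 12 = 24.
A tree on 9 vertices has 8 edges. This graph has 12 edges (4 extra). Not a tree.
Number of triangles = 1.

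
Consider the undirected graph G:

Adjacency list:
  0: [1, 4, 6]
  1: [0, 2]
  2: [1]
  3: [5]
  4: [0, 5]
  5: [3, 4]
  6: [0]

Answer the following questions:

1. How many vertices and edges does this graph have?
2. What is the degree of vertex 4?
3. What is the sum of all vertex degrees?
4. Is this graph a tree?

Count: 7 vertices, 6 edges.
Vertex 4 has neighbors [0, 5], degree = 2.
Handshaking lemma: 2 * 6 = 12.
A graph is a tree iff it is connected and has exactly n-1 edges. This graph is connected (all 7 vertices in one component) and has 7-1 = 6 edges. It is a tree.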